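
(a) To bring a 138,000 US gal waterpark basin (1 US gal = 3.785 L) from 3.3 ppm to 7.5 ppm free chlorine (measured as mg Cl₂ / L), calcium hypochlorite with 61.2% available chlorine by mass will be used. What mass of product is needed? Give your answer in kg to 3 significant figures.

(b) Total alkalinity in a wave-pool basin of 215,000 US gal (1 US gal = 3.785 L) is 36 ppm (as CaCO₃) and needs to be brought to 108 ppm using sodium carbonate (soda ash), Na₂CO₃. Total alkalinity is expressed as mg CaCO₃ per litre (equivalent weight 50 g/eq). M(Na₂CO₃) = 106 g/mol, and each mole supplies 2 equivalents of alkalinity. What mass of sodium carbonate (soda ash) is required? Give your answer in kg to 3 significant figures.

(a) 3.58 kg; (b) 62.1 kg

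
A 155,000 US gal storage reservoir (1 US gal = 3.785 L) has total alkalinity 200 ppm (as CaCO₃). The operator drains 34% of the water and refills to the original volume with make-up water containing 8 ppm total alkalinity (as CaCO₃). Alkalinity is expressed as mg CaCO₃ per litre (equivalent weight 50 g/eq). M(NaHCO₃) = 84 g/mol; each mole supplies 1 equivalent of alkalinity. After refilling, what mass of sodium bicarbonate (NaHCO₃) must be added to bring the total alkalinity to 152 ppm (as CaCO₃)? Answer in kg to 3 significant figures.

Volume: 155,000 US gal × 3.785 L/gal = 586,675 L.
After draining 34% and refilling: 200 × 0.66 + 8 × 0.34 = 134.72 ppm.
Deficit to target: 152 − 134.72 = 17.28 mg/L.
As CaCO₃: 17.28 mg/L × 586,675 L = 10,140 g; ÷ 50 g/eq ÷ 1 = 202.8 mol NaHCO₃.
Mass: 202.8 × 84 = 17,030 g.

17.0 kg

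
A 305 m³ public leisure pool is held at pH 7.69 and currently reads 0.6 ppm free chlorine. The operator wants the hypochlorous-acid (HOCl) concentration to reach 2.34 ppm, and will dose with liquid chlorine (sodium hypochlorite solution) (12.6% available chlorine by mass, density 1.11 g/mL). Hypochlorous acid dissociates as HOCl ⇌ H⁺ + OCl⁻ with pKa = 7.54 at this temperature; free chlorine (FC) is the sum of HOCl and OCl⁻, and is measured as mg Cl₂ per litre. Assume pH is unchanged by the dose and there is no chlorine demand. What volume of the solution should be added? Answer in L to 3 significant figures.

Volume: 305 m³ = 305,000 L.
[OCl⁻]/[HOCl] = 10^(pH − pKa) = 10^(7.69 − 7.54) = 1.413; fraction as HOCl = 1/(1 + 1.413) = 0.4145.
Free chlorine required for 2.34 ppm HOCl: 2.34 / 0.4145 = 5.645 ppm.
FC to add: 5.645 − 0.6 = 5.045 mg/L as Cl₂.
Cl₂ equivalent: 5.045 mg/L × 305,000 L = 1539 g.
Product at 12.6% available Cl: 1539 / 0.126 = 12,210 g.
Volume: 12,210 g ÷ 1.11 g/mL = 11,000 mL.

11.0 L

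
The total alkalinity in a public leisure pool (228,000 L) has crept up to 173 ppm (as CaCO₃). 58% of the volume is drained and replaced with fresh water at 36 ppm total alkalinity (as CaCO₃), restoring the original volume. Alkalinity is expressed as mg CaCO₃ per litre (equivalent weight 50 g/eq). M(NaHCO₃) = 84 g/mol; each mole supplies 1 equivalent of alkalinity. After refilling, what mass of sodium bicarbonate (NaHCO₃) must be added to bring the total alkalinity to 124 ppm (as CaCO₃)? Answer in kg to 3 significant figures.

11.7 kg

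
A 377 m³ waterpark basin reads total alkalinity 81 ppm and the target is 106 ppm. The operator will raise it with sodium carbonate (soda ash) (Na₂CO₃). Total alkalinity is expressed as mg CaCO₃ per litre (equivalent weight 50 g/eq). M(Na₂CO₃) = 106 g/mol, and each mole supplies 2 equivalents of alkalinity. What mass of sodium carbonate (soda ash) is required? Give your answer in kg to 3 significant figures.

Volume: 377 m³ = 377,000 L.
Alkalinity to add: (106 − 81) = 25 mg/L as CaCO₃ × 377,000 L = 9425 g as CaCO₃.
Equivalents: 9425 g ÷ 50 g/eq = 188.5 eq.
Each mole of Na₂CO₃ supplies 2 eq, so 188.5 / 2 = 94.25 mol.
Mass: 94.25 mol × 106 g/mol = 9990 g.

9.99 kg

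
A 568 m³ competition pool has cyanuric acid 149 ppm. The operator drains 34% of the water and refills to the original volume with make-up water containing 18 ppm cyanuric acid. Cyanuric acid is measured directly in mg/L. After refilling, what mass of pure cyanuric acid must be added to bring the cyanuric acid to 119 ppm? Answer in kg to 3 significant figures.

Volume: 568 m³ = 568,000 L.
After draining 34% and refilling: 149 × 0.66 + 18 × 0.34 = 104.46 ppm.
Deficit to target: 119 − 104.46 = 14.54 mg/L.
Mass: 14.54 mg/L × 568,000 L = 8259 g cyanuric acid.

8.26 kg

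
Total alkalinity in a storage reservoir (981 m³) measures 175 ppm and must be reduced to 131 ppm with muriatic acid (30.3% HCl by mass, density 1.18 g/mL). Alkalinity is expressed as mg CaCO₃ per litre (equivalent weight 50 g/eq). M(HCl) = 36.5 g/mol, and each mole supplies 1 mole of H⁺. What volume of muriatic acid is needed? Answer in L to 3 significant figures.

88.1 L

Volume: 981 m³ = 981,000 L.
Alkalinity to neutralize: (175 − 131) = 44 mg/L as CaCO₃ × 981,000 L = 43,160 g as CaCO₃.
Equivalents of H⁺ required: 43,160 ÷ 50 g/eq = 863.3 eq = 863.3 mol HCl.
Mass of HCl: 863.3 × 36.5 = 31,510 g.
Mass of 30.3% solution: 31,510 / 0.303 = 104,000 g.
Volume: 104,000 g ÷ 1.18 g/mL = 88,130 mL.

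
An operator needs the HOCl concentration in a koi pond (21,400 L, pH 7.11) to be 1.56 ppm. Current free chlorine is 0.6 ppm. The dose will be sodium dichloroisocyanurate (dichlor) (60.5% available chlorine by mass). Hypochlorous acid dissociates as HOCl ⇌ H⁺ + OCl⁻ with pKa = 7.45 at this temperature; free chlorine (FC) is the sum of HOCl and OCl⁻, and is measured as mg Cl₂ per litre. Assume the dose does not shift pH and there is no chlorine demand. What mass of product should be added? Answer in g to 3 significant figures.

59.2 g

[OCl⁻]/[HOCl] = 10^(pH − pKa) = 10^(7.11 − 7.45) = 0.4571; fraction as HOCl = 1/(1 + 0.4571) = 0.6863.
Free chlorine required for 1.56 ppm HOCl: 1.56 / 0.6863 = 2.273 ppm.
FC to add: 2.273 − 0.6 = 1.673 mg/L as Cl₂.
Cl₂ equivalent: 1.673 mg/L × 21,400 L = 35.8 g.
Product at 60.5% available Cl: 35.8 / 0.605 = 59.18 g.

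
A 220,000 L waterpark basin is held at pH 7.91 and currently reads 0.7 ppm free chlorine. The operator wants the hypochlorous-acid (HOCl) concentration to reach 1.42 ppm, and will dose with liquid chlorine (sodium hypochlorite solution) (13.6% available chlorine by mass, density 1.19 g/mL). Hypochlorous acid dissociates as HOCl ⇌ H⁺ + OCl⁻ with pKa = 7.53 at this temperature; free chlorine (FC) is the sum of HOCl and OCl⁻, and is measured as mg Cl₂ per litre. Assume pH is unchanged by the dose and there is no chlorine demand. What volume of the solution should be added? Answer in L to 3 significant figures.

[OCl⁻]/[HOCl] = 10^(pH − pKa) = 10^(7.91 − 7.53) = 2.399; fraction as HOCl = 1/(1 + 2.399) = 0.2942.
Free chlorine required for 1.42 ppm HOCl: 1.42 / 0.2942 = 4.826 ppm.
FC to add: 4.826 − 0.7 = 4.126 mg/L as Cl₂.
Cl₂ equivalent: 4.126 mg/L × 220,000 L = 907.8 g.
Product at 13.6% available Cl: 907.8 / 0.136 = 6675 g.
Volume: 6675 g ÷ 1.19 g/mL = 5609 mL.

5.61 L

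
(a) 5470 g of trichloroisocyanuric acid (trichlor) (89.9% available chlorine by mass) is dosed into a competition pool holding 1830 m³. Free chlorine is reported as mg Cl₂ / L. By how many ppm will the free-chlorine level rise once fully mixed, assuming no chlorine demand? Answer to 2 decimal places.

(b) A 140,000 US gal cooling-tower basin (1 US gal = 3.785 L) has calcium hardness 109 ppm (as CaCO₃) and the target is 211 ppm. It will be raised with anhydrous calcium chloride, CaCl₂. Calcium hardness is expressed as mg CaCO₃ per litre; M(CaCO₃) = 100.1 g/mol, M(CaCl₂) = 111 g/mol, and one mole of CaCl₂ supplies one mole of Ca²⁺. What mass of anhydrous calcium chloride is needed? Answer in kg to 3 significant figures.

(a) Volume: 1830 m³ = 1,830,000 L.
(a) Available chlorine delivered: 5470 g × 0.899 = 4918 g as Cl₂.
(a) Concentration rise: 4918 g / 1,830,000 L = 2.687 mg/L = 2.69 ppm.

(b) Volume: 140,000 US gal × 3.785 L/gal = 529,900 L.
(b) Hardness to add: (211 − 109) = 102 mg/L as CaCO₃ × 529,900 L = 54,050 g as CaCO₃.
(b) Moles of Ca²⁺ (1 mol Ca²⁺ ≡ 1 mol CaCO₃): 54,050 / 100.1 g/mol = 540 mol.
(b) Mass of CaCl₂: 540 × 111 = 59,940 g.

(a) 2.69 ppm; (b) 59.9 kg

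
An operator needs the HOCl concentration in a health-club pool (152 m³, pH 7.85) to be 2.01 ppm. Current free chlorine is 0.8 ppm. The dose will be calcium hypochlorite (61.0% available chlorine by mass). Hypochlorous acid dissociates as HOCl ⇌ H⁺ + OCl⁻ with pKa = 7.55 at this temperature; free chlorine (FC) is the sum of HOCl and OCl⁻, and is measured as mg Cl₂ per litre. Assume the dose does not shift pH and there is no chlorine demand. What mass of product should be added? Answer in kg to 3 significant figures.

Volume: 152 m³ = 152,000 L.
[OCl⁻]/[HOCl] = 10^(pH − pKa) = 10^(7.85 − 7.55) = 1.995; fraction as HOCl = 1/(1 + 1.995) = 0.3339.
Free chlorine required for 2.01 ppm HOCl: 2.01 / 0.3339 = 6.02 ppm.
FC to add: 6.02 − 0.8 = 5.22 mg/L as Cl₂.
Cl₂ equivalent: 5.22 mg/L × 152,000 L = 793.5 g.
Product at 61.0% available Cl: 793.5 / 0.61 = 1301 g.

1.30 kg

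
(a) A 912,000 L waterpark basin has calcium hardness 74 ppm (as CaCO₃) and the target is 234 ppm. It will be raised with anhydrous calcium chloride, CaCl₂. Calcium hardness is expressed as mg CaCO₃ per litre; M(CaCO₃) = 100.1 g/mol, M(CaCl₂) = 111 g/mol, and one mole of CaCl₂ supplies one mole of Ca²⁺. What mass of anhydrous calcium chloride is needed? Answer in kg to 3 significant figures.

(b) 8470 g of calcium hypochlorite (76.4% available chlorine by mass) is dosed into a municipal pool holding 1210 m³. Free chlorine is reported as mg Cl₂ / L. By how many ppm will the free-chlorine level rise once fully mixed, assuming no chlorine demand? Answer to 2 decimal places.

(a) Hardness to add: (234 − 74) = 160 mg/L as CaCO₃ × 912,000 L = 145,900 g as CaCO₃.
(a) Moles of Ca²⁺ (1 mol Ca²⁺ ≡ 1 mol CaCO₃): 145,900 / 100.1 g/mol = 1458 mol.
(a) Mass of CaCl₂: 1458 × 111 = 161,800 g.

(b) Volume: 1210 m³ = 1,210,000 L.
(b) Available chlorine delivered: 8470 g × 0.764 = 6471 g as Cl₂.
(b) Concentration rise: 6471 g / 1,210,000 L = 5.348 mg/L = 5.35 ppm.

(a) 162 kg; (b) 5.35 ppm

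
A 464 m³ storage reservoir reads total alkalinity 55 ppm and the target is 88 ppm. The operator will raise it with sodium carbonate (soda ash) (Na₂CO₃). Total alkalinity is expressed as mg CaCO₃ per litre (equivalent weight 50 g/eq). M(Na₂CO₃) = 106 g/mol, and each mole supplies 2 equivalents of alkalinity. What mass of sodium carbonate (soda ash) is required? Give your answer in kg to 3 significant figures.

Volume: 464 m³ = 464,000 L.
Alkalinity to add: (88 − 55) = 33 mg/L as CaCO₃ × 464,000 L = 15,310 g as CaCO₃.
Equivalents: 15,310 g ÷ 50 g/eq = 306.2 eq.
Each mole of Na₂CO₃ supplies 2 eq, so 306.2 / 2 = 153.1 mol.
Mass: 153.1 mol × 106 g/mol = 16,230 g.

16.2 kg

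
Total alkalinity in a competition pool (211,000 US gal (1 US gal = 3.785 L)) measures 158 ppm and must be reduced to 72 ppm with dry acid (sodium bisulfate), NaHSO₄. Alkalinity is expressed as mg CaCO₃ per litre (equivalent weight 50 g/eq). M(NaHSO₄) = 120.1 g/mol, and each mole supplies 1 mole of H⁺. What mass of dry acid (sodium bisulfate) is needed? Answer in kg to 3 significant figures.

165 kg

Volume: 211,000 US gal × 3.785 L/gal = 798,635 L.
Alkalinity to neutralize: (158 − 72) = 86 mg/L as CaCO₃ × 798,635 L = 68,680 g as CaCO₃.
Equivalents of H⁺ required: 68,680 ÷ 50 g/eq = 1374 eq = 1374 mol NaHSO₄.
Mass of NaHSO₄: 1374 × 120.1 = 165,000 g.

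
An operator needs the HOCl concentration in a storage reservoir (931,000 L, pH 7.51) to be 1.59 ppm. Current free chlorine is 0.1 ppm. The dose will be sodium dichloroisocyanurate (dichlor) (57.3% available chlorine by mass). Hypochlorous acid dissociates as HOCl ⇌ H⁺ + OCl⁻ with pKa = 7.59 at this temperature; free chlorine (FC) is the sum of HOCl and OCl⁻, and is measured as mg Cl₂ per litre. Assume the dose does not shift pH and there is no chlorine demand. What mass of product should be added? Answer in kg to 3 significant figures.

[OCl⁻]/[HOCl] = 10^(pH − pKa) = 10^(7.51 − 7.59) = 0.8318; fraction as HOCl = 1/(1 + 0.8318) = 0.5459.
Free chlorine required for 1.59 ppm HOCl: 1.59 / 0.5459 = 2.913 ppm.
FC to add: 2.913 − 0.1 = 2.813 mg/L as Cl₂.
Cl₂ equivalent: 2.813 mg/L × 931,000 L = 2618 g.
Product at 57.3% available Cl: 2618 / 0.573 = 4570 g.

4.57 kg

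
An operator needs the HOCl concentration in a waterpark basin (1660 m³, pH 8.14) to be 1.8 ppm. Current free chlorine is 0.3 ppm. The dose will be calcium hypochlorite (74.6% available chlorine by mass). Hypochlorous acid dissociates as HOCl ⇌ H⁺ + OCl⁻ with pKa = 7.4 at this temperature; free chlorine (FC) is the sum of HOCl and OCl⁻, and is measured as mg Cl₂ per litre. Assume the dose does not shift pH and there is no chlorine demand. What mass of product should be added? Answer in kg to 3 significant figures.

Volume: 1660 m³ = 1,660,000 L.
[OCl⁻]/[HOCl] = 10^(pH − pKa) = 10^(8.14 − 7.4) = 5.495; fraction as HOCl = 1/(1 + 5.495) = 0.154.
Free chlorine required for 1.8 ppm HOCl: 1.8 / 0.154 = 11.69 ppm.
FC to add: 11.69 − 0.3 = 11.39 mg/L as Cl₂.
Cl₂ equivalent: 11.39 mg/L × 1,660,000 L = 18,910 g.
Product at 74.6% available Cl: 18,910 / 0.746 = 25,350 g.

25.3 kg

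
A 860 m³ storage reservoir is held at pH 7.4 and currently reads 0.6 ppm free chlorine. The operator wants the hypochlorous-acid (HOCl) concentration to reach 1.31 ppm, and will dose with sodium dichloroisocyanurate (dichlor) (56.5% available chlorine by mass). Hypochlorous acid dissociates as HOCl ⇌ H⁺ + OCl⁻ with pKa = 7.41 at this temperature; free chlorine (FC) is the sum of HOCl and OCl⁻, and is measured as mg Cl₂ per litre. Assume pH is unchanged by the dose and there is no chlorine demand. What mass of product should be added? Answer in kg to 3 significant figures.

3.03 kg

Volume: 860 m³ = 860,000 L.
[OCl⁻]/[HOCl] = 10^(pH − pKa) = 10^(7.4 − 7.41) = 0.9772; fraction as HOCl = 1/(1 + 0.9772) = 0.5058.
Free chlorine required for 1.31 ppm HOCl: 1.31 / 0.5058 = 2.59 ppm.
FC to add: 2.59 − 0.6 = 1.99 mg/L as Cl₂.
Cl₂ equivalent: 1.99 mg/L × 860,000 L = 1712 g.
Product at 56.5% available Cl: 1712 / 0.565 = 3029 g.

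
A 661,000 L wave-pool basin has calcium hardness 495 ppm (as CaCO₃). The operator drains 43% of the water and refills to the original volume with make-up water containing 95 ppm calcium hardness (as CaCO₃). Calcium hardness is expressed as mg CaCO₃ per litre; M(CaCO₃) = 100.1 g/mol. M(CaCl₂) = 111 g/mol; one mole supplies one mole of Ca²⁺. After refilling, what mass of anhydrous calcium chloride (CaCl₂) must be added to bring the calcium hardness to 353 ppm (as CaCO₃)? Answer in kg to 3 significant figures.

22.0 kg

After draining 43% and refilling: 495 × 0.57 + 95 × 0.43 = 323 ppm.
Deficit to target: 353 − 323 = 30 mg/L.
As CaCO₃: 30 mg/L × 661,000 L = 19,830 g; ÷ 100.1 = 198.1 mol Ca²⁺.
Mass: 198.1 × 111 = 21,990 g.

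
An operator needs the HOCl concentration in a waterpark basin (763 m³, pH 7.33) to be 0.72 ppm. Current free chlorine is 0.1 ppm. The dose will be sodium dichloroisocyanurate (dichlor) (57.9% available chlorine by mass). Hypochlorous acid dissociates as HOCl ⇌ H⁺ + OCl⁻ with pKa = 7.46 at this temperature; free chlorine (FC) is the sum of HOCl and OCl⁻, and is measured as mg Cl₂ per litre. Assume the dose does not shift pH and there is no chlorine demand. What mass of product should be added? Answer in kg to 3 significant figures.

1.52 kg

Volume: 763 m³ = 763,000 L.
[OCl⁻]/[HOCl] = 10^(pH − pKa) = 10^(7.33 − 7.46) = 0.7413; fraction as HOCl = 1/(1 + 0.7413) = 0.5743.
Free chlorine required for 0.72 ppm HOCl: 0.72 / 0.5743 = 1.254 ppm.
FC to add: 1.254 − 0.1 = 1.154 mg/L as Cl₂.
Cl₂ equivalent: 1.154 mg/L × 763,000 L = 880.3 g.
Product at 57.9% available Cl: 880.3 / 0.579 = 1520 g.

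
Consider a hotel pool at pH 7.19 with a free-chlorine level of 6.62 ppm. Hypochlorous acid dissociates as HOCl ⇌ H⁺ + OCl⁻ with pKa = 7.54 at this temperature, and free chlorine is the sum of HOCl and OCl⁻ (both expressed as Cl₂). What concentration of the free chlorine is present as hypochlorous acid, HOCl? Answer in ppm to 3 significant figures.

[OCl⁻]/[HOCl] = 10^(pH − pKa) = 10^(7.19 − 7.54) = 10^-0.35 = 0.4467.
Fraction as HOCl = 1 / (1 + 0.4467) = 0.6912.
HOCl = 0.6912 × 6.62 ppm = 4.576 ppm.

4.58 ppm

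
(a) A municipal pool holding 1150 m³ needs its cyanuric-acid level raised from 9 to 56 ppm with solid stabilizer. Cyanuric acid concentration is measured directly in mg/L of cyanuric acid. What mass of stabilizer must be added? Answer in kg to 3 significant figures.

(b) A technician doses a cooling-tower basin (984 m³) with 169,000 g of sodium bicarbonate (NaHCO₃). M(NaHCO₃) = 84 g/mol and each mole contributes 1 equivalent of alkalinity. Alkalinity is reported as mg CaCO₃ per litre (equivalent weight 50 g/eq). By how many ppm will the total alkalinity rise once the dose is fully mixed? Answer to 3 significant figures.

(a) Volume: 1150 m³ = 1,150,000 L.
(a) CYA to add: (56 − 9) = 47 mg/L × 1,150,000 L = 54,050 g cyanuric acid.

(b) Volume: 984 m³ = 984,000 L.
(b) Moles of NaHCO₃: 169,000 g ÷ 84 g/mol = 2012 mol → 2012 eq of alkalinity.
(b) As CaCO₃: 2012 eq × 50 g/eq = 100,600 g.
(b) Rise: 100,600 g / 984,000 L × 1000 = 102.2 mg/L.

(a) 54.0 kg; (b) 102 ppm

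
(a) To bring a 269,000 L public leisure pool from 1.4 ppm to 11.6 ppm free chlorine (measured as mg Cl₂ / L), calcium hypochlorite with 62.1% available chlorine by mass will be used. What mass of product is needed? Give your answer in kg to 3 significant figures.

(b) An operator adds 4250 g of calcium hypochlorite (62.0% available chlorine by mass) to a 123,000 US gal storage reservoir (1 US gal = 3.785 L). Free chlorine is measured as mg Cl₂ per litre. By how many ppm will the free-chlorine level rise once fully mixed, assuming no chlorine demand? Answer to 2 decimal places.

(a) Chlorine deficit: 11.6 − 1.4 = 10.2 ppm = 10.2 mg/L as Cl₂.
(a) Cl₂ equivalent needed: 10.2 mg/L × 269,000 L = 2,744,000 mg = 2744 g.
(a) Product at 62.1% available chlorine: 2744 / 0.621 = 4418 g.

(b) Volume: 123,000 US gal × 3.785 L/gal = 465,555 L.
(b) Available chlorine delivered: 4250 g × 0.62 = 2635 g as Cl₂.
(b) Concentration rise: 2635 g / 465,555 L = 5.66 mg/L = 5.66 ppm.

(a) 4.42 kg; (b) 5.66 ppm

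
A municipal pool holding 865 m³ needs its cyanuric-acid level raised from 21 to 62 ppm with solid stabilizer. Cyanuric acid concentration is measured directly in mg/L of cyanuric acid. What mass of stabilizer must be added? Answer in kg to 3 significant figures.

Volume: 865 m³ = 865,000 L.
CYA to add: (62 − 21) = 41 mg/L × 865,000 L = 35,460 g cyanuric acid.

35.5 kg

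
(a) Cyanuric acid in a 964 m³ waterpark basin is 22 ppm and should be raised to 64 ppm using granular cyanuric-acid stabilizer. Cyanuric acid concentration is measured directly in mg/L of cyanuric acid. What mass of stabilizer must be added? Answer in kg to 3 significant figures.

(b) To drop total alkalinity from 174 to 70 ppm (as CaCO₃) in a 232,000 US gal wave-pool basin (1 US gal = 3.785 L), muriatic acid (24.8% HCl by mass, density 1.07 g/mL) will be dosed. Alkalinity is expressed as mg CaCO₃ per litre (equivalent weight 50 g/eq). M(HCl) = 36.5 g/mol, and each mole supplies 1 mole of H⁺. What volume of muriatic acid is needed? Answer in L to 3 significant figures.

(a) Volume: 964 m³ = 964,000 L.
(a) CYA to add: (64 − 22) = 42 mg/L × 964,000 L = 40,490 g cyanuric acid.

(b) Volume: 232,000 US gal × 3.785 L/gal = 878,120 L.
(b) Alkalinity to neutralize: (174 − 70) = 104 mg/L as CaCO₃ × 878,120 L = 91,320 g as CaCO₃.
(b) Equivalents of H⁺ required: 91,320 ÷ 50 g/eq = 1826 eq = 1826 mol HCl.
(b) Mass of HCl: 1826 × 36.5 = 66,670 g.
(b) Mass of 24.8% solution: 66,670 / 0.248 = 268,800 g.
(b) Volume: 268,800 g ÷ 1.07 g/mL = 251,200 mL.

(a) 40.5 kg; (b) 251 L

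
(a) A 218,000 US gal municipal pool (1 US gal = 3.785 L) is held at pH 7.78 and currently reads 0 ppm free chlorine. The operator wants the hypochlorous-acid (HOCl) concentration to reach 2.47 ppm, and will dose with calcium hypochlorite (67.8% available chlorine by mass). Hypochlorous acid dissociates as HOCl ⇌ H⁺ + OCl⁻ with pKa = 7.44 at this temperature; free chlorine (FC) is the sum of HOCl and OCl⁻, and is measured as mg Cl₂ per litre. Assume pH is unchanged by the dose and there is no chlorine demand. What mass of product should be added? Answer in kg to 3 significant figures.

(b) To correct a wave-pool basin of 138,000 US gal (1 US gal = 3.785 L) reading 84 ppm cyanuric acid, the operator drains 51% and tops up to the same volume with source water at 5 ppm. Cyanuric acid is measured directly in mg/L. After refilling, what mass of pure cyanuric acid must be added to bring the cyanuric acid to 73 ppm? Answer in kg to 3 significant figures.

(a) Volume: 218,000 US gal × 3.785 L/gal = 825,130 L.
(a) [OCl⁻]/[HOCl] = 10^(pH − pKa) = 10^(7.78 − 7.44) = 2.188; fraction as HOCl = 1/(1 + 2.188) = 0.3137.
(a) Free chlorine required for 2.47 ppm HOCl: 2.47 / 0.3137 = 7.874 ppm.
(a) FC to add: 7.874 − 0 = 7.874 mg/L as Cl₂.
(a) Cl₂ equivalent: 7.874 mg/L × 825,130 L = 6497 g.
(a) Product at 67.8% available Cl: 6497 / 0.678 = 9582 g.

(b) Volume: 138,000 US gal × 3.785 L/gal = 522,330 L.
(b) After draining 51% and refilling: 84 × 0.49 + 5 × 0.51 = 43.71 ppm.
(b) Deficit to target: 73 − 43.71 = 29.29 mg/L.
(b) Mass: 29.29 mg/L × 522,330 L = 15,300 g cyanuric acid.

(a) 9.58 kg; (b) 15.3 kg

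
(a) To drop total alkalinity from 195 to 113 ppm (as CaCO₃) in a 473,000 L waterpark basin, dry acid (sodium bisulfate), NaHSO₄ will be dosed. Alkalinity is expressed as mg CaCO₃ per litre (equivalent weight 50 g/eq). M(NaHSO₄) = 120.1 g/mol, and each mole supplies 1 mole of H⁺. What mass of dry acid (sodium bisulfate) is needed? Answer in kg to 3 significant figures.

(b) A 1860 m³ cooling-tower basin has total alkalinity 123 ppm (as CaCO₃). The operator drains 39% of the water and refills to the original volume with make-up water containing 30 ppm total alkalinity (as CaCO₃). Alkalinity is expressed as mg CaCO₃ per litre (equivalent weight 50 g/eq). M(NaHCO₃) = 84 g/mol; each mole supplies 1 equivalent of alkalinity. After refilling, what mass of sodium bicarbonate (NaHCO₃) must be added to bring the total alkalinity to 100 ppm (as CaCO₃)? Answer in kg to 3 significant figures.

(a) Alkalinity to neutralize: (195 − 113) = 82 mg/L as CaCO₃ × 473,000 L = 38,790 g as CaCO₃.
(a) Equivalents of H⁺ required: 38,790 ÷ 50 g/eq = 775.7 eq = 775.7 mol NaHSO₄.
(a) Mass of NaHSO₄: 775.7 × 120.1 = 93,160 g.

(b) Volume: 1860 m³ = 1,860,000 L.
(b) After draining 39% and refilling: 123 × 0.61 + 30 × 0.39 = 86.73 ppm.
(b) Deficit to target: 100 − 86.73 = 13.27 mg/L.
(b) As CaCO₃: 13.27 mg/L × 1,860,000 L = 24,680 g; ÷ 50 g/eq ÷ 1 = 493.6 mol NaHCO₃.
(b) Mass: 493.6 × 84 = 41,470 g.

(a) 93.2 kg; (b) 41.5 kg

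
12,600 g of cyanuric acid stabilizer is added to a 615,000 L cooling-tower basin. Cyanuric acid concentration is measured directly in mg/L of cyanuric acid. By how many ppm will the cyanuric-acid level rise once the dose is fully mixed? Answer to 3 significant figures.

Rise: 12,600 g / 615,000 L × 1000 = 20.49 mg/L.

20.5 ppm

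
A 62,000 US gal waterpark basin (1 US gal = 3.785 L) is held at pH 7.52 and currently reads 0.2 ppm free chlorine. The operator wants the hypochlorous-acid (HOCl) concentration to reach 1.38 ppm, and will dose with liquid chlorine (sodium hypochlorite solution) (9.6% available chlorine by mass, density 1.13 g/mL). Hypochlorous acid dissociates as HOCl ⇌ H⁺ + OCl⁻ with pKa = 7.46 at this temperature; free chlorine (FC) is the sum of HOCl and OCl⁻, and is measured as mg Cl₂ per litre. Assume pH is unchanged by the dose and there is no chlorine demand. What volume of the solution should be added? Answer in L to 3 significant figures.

5.98 L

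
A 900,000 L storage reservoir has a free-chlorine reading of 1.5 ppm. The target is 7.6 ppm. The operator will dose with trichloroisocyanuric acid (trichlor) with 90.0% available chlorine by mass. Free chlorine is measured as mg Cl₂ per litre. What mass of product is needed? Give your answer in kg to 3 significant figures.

Chlorine deficit: 7.6 − 1.5 = 6.1 ppm = 6.1 mg/L as Cl₂.
Cl₂ equivalent needed: 6.1 mg/L × 900,000 L = 5,490,000 mg = 5490 g.
Product at 90.0% available chlorine: 5490 / 0.9 = 6100 g.

6.10 kg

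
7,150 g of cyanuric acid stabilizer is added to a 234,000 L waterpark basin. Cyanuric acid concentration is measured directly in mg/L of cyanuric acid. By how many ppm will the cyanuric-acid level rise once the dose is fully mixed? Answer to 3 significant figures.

30.6 ppm

Rise: 7,150 g / 234,000 L × 1000 = 30.56 mg/L.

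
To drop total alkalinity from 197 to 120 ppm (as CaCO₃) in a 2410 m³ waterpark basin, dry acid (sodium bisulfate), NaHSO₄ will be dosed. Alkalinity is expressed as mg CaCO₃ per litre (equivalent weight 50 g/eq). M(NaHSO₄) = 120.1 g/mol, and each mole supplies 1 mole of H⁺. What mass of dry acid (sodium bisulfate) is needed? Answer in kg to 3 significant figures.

446 kg

Volume: 2410 m³ = 2,410,000 L.
Alkalinity to neutralize: (197 − 120) = 77 mg/L as CaCO₃ × 2,410,000 L = 185,600 g as CaCO₃.
Equivalents of H⁺ required: 185,600 ÷ 50 g/eq = 3711 eq = 3711 mol NaHSO₄.
Mass of NaHSO₄: 3711 × 120.1 = 445,700 g.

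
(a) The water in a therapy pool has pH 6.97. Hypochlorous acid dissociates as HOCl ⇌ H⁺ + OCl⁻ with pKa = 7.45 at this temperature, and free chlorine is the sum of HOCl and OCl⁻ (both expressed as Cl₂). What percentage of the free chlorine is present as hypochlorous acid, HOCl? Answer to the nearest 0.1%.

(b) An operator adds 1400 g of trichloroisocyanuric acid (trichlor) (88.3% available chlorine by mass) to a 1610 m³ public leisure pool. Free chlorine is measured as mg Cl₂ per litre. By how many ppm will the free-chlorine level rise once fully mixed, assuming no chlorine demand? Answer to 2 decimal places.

(a) 75.1%; (b) 0.77 ppm

(a) [OCl⁻]/[HOCl] = 10^(pH − pKa) = 10^(6.97 − 7.45) = 10^-0.48 = 0.3311.
(a) Fraction as HOCl = 1 / (1 + 0.3311) = 0.7512.

(b) Volume: 1610 m³ = 1,610,000 L.
(b) Available chlorine delivered: 1400 g × 0.883 = 1236 g as Cl₂.
(b) Concentration rise: 1236 g / 1,610,000 L = 0.7678 mg/L = 0.77 ppm.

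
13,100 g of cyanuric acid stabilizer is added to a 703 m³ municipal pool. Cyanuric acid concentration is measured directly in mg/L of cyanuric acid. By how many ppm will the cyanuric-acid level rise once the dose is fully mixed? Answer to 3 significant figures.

18.6 ppm

Volume: 703 m³ = 703,000 L.
Rise: 13,100 g / 703,000 L × 1000 = 18.63 mg/L.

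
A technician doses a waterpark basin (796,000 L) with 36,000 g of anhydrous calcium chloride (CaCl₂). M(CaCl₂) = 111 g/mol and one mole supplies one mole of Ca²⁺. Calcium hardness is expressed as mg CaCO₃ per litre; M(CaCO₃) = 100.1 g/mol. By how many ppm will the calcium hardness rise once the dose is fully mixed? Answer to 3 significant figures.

40.8 ppm

Moles of Ca²⁺: 36,000 g ÷ 111 g/mol = 324.3 mol.
As CaCO₃: 324.3 mol × 100.1 g/mol = 32,460 g.
Rise: 32,460 g / 796,000 L × 1000 = 40.79 mg/L.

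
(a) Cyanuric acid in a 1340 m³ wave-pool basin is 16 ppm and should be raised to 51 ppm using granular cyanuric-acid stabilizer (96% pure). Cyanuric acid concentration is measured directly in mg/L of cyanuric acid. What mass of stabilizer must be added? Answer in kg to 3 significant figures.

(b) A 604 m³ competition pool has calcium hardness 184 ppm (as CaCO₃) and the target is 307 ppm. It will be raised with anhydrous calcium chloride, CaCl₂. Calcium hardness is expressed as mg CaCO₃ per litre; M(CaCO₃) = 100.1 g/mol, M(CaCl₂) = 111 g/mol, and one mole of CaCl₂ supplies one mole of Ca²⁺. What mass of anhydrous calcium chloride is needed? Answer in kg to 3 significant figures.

(a) 48.9 kg; (b) 82.4 kg

(a) Volume: 1340 m³ = 1,340,000 L.
(a) CYA to add: (51 − 16) = 35 mg/L × 1,340,000 L = 46,900 g cyanuric acid.
(a) At 96% purity: 46,900 / 0.96 = 48,850 g product.

(b) Volume: 604 m³ = 604,000 L.
(b) Hardness to add: (307 − 184) = 123 mg/L as CaCO₃ × 604,000 L = 74,290 g as CaCO₃.
(b) Moles of Ca²⁺ (1 mol Ca²⁺ ≡ 1 mol CaCO₃): 74,290 / 100.1 g/mol = 742.2 mol.
(b) Mass of CaCl₂: 742.2 × 111 = 82,380 g.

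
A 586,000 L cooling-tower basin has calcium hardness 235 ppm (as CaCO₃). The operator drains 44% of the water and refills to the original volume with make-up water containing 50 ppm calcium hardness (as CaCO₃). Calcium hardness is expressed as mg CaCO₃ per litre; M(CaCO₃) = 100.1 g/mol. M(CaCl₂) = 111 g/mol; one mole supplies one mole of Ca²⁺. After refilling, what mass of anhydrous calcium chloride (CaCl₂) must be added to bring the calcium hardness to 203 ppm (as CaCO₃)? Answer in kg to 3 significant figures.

After draining 44% and refilling: 235 × 0.56 + 50 × 0.44 = 153.6 ppm.
Deficit to target: 203 − 153.6 = 49.4 mg/L.
As CaCO₃: 49.4 mg/L × 586,000 L = 28,950 g; ÷ 100.1 = 289.2 mol Ca²⁺.
Mass: 289.2 × 111 = 32,100 g.

32.1 kg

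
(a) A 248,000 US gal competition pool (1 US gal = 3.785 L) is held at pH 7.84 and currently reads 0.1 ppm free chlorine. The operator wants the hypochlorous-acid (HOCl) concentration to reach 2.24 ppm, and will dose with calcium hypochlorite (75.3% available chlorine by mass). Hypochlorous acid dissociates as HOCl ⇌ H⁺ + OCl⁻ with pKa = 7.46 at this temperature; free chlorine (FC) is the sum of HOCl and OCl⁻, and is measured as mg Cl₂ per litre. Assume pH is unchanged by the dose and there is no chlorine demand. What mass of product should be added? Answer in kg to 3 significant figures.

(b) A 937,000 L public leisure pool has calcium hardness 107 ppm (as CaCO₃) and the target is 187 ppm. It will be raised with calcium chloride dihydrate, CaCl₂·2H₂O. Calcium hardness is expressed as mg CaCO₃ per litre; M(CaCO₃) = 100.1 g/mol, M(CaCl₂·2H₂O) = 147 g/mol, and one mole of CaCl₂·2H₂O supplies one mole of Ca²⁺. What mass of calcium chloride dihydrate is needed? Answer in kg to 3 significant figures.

(a) Volume: 248,000 US gal × 3.785 L/gal = 938,680 L.
(a) [OCl⁻]/[HOCl] = 10^(pH − pKa) = 10^(7.84 − 7.46) = 2.399; fraction as HOCl = 1/(1 + 2.399) = 0.2942.
(a) Free chlorine required for 2.24 ppm HOCl: 2.24 / 0.2942 = 7.613 ppm.
(a) FC to add: 7.613 − 0.1 = 7.513 mg/L as Cl₂.
(a) Cl₂ equivalent: 7.513 mg/L × 938,680 L = 7053 g.
(a) Product at 75.3% available Cl: 7053 / 0.753 = 9366 g.

(b) Hardness to add: (187 − 107) = 80 mg/L as CaCO₃ × 937,000 L = 74,960 g as CaCO₃.
(b) Moles of Ca²⁺ (1 mol Ca²⁺ ≡ 1 mol CaCO₃): 74,960 / 100.1 g/mol = 748.9 mol.
(b) Mass of CaCl₂·2H₂O: 748.9 × 147 = 110,100 g.

(a) 9.37 kg; (b) 110 kg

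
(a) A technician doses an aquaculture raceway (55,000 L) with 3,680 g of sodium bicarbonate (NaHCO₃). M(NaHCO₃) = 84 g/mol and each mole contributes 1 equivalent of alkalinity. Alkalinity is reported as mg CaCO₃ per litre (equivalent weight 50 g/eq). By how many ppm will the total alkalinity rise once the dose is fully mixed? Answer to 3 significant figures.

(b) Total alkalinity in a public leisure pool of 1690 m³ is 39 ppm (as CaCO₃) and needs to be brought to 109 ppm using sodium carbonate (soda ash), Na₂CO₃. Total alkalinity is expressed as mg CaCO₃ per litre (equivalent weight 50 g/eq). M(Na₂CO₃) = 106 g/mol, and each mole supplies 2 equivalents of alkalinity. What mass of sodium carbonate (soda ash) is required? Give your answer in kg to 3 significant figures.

(a) 39.8 ppm; (b) 125 kg

(a) Moles of NaHCO₃: 3,680 g ÷ 84 g/mol = 43.81 mol → 43.81 eq of alkalinity.
(a) As CaCO₃: 43.81 eq × 50 g/eq = 2190 g.
(a) Rise: 2190 g / 55,000 L × 1000 = 39.83 mg/L.

(b) Volume: 1690 m³ = 1,690,000 L.
(b) Alkalinity to add: (109 − 39) = 70 mg/L as CaCO₃ × 1,690,000 L = 118,300 g as CaCO₃.
(b) Equivalents: 118,300 g ÷ 50 g/eq = 2366 eq.
(b) Each mole of Na₂CO₃ supplies 2 eq, so 2366 / 2 = 1183 mol.
(b) Mass: 1183 mol × 106 g/mol = 125,400 g.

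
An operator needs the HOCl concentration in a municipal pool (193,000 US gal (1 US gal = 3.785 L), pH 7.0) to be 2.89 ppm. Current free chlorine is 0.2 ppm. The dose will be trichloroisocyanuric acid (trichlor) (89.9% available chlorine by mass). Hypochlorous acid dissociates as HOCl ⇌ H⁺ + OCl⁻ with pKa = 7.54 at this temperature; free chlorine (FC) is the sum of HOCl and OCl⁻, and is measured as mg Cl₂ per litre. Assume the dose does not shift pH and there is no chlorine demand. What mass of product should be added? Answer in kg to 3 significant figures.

2.86 kg

Volume: 193,000 US gal × 3.785 L/gal = 730,505 L.
[OCl⁻]/[HOCl] = 10^(pH − pKa) = 10^(7.0 − 7.54) = 0.2884; fraction as HOCl = 1/(1 + 0.2884) = 0.7762.
Free chlorine required for 2.89 ppm HOCl: 2.89 / 0.7762 = 3.723 ppm.
FC to add: 3.723 − 0.2 = 3.523 mg/L as Cl₂.
Cl₂ equivalent: 3.523 mg/L × 730,505 L = 2574 g.
Product at 89.9% available Cl: 2574 / 0.899 = 2863 g.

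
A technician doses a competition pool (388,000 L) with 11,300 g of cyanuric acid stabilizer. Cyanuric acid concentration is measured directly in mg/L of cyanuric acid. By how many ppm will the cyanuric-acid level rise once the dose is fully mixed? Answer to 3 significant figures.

29.1 ppm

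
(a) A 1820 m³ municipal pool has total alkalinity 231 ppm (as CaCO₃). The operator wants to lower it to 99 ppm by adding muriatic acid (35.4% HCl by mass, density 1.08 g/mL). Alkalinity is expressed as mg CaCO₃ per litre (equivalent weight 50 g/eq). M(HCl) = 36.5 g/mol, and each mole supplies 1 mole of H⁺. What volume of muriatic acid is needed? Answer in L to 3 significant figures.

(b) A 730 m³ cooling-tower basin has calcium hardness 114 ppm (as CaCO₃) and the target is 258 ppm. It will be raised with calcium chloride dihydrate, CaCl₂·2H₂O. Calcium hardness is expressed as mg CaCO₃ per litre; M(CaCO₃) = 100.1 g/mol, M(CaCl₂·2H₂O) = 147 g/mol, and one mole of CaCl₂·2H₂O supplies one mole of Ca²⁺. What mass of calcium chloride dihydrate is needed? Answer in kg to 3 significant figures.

(a) Volume: 1820 m³ = 1,820,000 L.
(a) Alkalinity to neutralize: (231 − 99) = 132 mg/L as CaCO₃ × 1,820,000 L = 240,200 g as CaCO₃.
(a) Equivalents of H⁺ required: 240,200 ÷ 50 g/eq = 4805 eq = 4805 mol HCl.
(a) Mass of HCl: 4805 × 36.5 = 175,400 g.
(a) Mass of 35.4% solution: 175,400 / 0.354 = 495,400 g.
(a) Volume: 495,400 g ÷ 1.08 g/mL = 458,700 mL.

(b) Volume: 730 m³ = 730,000 L.
(b) Hardness to add: (258 − 114) = 144 mg/L as CaCO₃ × 730,000 L = 105,100 g as CaCO₃.
(b) Moles of Ca²⁺ (1 mol Ca²⁺ ≡ 1 mol CaCO₃): 105,100 / 100.1 g/mol = 1050 mol.
(b) Mass of CaCl₂·2H₂O: 1050 × 147 = 154,400 g.

(a) 459 L; (b) 154 kg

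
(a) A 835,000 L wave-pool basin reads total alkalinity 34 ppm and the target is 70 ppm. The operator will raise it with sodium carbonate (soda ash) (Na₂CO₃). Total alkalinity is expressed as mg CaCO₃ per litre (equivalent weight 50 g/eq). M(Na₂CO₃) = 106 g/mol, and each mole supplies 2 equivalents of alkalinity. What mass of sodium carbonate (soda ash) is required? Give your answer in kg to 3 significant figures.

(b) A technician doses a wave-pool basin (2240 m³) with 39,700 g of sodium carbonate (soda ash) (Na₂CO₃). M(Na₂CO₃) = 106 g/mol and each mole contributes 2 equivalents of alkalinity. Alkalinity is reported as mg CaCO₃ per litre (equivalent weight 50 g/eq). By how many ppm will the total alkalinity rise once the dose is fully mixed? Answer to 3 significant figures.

(a) Alkalinity to add: (70 − 34) = 36 mg/L as CaCO₃ × 835,000 L = 30,060 g as CaCO₃.
(a) Equivalents: 30,060 g ÷ 50 g/eq = 601.2 eq.
(a) Each mole of Na₂CO₃ supplies 2 eq, so 601.2 / 2 = 300.6 mol.
(a) Mass: 300.6 mol × 106 g/mol = 31,860 g.

(b) Volume: 2240 m³ = 2,240,000 L.
(b) Moles of Na₂CO₃: 39,700 g ÷ 106 g/mol = 374.5 mol → 749.1 eq of alkalinity.
(b) As CaCO₃: 749.1 eq × 50 g/eq = 37,450 g.
(b) Rise: 37,450 g / 2,240,000 L × 1000 = 16.72 mg/L.

(a) 31.9 kg; (b) 16.7 ppm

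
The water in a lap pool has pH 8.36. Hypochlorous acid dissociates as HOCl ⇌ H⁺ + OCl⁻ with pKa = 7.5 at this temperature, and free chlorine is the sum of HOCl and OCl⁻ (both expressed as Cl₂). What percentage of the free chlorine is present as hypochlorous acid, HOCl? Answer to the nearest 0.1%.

12.1%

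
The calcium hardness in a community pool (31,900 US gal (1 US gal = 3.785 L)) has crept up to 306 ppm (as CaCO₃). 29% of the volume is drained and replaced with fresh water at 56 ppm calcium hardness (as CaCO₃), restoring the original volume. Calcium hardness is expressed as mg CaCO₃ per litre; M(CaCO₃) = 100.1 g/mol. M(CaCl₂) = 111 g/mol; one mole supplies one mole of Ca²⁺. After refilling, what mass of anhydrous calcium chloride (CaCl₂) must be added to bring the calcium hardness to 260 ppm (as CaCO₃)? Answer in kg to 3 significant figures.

3.55 kg

Volume: 31,900 US gal × 3.785 L/gal = 120,742 L.
After draining 29% and refilling: 306 × 0.71 + 56 × 0.29 = 233.5 ppm.
Deficit to target: 260 − 233.5 = 26.5 mg/L.
As CaCO₃: 26.5 mg/L × 120,742 L = 3200 g; ÷ 100.1 = 31.96 mol Ca²⁺.
Mass: 31.96 × 111 = 3548 g.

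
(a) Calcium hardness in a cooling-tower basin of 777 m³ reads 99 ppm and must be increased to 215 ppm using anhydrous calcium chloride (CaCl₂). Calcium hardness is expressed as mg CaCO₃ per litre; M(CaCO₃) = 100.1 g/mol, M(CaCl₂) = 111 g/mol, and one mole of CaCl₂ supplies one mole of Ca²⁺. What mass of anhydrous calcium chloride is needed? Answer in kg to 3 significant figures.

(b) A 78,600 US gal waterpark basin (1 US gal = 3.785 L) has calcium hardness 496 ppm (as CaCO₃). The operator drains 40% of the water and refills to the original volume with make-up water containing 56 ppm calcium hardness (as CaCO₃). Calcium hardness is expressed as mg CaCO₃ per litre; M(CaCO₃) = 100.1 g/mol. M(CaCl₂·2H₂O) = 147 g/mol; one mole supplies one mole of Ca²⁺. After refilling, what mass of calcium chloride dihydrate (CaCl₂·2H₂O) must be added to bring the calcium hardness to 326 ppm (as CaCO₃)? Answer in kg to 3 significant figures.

(a) 99.9 kg; (b) 2.62 kg

(a) Volume: 777 m³ = 777,000 L.
(a) Hardness to add: (215 − 99) = 116 mg/L as CaCO₃ × 777,000 L = 90,130 g as CaCO₃.
(a) Moles of Ca²⁺ (1 mol Ca²⁺ ≡ 1 mol CaCO₃): 90,130 / 100.1 g/mol = 900.4 mol.
(a) Mass of CaCl₂: 900.4 × 111 = 99,950 g.

(b) Volume: 78,600 US gal × 3.785 L/gal = 297,501 L.
(b) After draining 40% and refilling: 496 × 0.60 + 56 × 0.40 = 320 ppm.
(b) Deficit to target: 326 − 320 = 6 mg/L.
(b) As CaCO₃: 6 mg/L × 297,501 L = 1785 g; ÷ 100.1 = 17.83 mol Ca²⁺.
(b) Mass: 17.83 × 147 = 2621 g.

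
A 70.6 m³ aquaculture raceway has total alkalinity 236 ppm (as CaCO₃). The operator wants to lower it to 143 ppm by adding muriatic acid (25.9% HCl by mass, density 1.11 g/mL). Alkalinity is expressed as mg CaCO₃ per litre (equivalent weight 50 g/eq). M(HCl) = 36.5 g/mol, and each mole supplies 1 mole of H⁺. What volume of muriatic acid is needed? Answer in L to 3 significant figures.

Volume: 70.6 m³ = 70,600 L.
Alkalinity to neutralize: (236 − 143) = 93 mg/L as CaCO₃ × 70,600 L = 6566 g as CaCO₃.
Equivalents of H⁺ required: 6566 ÷ 50 g/eq = 131.3 eq = 131.3 mol HCl.
Mass of HCl: 131.3 × 36.5 = 4793 g.
Mass of 25.9% solution: 4793 / 0.259 = 18,510 g.
Volume: 18,510 g ÷ 1.11 g/mL = 16,670 mL.

16.7 L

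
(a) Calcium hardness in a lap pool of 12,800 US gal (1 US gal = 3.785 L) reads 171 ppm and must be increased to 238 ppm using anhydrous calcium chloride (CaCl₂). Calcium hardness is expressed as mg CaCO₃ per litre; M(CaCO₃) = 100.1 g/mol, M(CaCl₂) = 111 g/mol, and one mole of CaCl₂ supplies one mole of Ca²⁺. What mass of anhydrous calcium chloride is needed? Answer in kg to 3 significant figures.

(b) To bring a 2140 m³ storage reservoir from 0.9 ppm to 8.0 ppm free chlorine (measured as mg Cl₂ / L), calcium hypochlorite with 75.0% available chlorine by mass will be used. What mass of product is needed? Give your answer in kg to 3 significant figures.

(a) 3.60 kg; (b) 20.3 kg

(a) Volume: 12,800 US gal × 3.785 L/gal = 48,448 L.
(a) Hardness to add: (238 − 171) = 67 mg/L as CaCO₃ × 48,448 L = 3246 g as CaCO₃.
(a) Moles of Ca²⁺ (1 mol Ca²⁺ ≡ 1 mol CaCO₃): 3246 / 100.1 g/mol = 32.43 mol.
(a) Mass of CaCl₂: 32.43 × 111 = 3599 g.

(b) Volume: 2140 m³ = 2,140,000 L.
(b) Chlorine deficit: 8.0 − 0.9 = 7.1 ppm = 7.1 mg/L as Cl₂.
(b) Cl₂ equivalent needed: 7.1 mg/L × 2,140,000 L = 15,190,000 mg = 15,190 g.
(b) Product at 75.0% available chlorine: 15,190 / 0.75 = 20,260 g.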